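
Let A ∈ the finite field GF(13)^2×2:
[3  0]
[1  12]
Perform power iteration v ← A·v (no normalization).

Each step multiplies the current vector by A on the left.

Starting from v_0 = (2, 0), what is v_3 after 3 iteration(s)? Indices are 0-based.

v_0 = (2, 0).
v_1 = A·v_0 = (6, 2).
v_2 = A·v_1 = (5, 4).
v_3 = A·v_2 = (2, 1).

v_3 = (2, 1)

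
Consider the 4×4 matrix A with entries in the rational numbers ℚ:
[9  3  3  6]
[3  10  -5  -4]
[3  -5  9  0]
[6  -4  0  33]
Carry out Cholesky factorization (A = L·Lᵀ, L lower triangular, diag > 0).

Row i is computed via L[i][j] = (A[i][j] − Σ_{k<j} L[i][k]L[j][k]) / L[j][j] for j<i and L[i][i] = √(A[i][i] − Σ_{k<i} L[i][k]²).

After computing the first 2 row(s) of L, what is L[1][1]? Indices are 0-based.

Step 1: L[0][0] = √(9) = 3.
  L[1][0] = (3) / L[0][0] = 1.
Step 2: L[1][1] = √(9) = 3.

L[1][1] = 3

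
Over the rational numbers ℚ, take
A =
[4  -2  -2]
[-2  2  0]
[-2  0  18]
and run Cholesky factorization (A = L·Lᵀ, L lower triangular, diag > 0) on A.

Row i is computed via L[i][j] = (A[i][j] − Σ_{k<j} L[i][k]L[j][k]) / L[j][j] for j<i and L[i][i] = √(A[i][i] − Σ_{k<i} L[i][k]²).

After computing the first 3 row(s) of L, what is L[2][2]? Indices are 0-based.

Step 1: L[0][0] = √(4) = 2.
  L[1][0] = (-2) / L[0][0] = -1.
Step 2: L[1][1] = √(1) = 1.
  L[2][0] = (-2) / L[0][0] = -1.
  L[2][1] = (-1) / L[1][1] = -1.
Step 3: L[2][2] = √(16) = 4.

L[2][2] = 4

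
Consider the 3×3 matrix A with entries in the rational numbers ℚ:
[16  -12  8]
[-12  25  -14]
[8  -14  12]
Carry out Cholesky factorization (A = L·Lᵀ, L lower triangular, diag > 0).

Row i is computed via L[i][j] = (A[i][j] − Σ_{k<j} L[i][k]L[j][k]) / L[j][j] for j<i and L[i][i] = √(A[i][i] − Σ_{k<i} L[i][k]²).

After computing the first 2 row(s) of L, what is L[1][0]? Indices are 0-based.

Step 1: L[0][0] = √(16) = 4.
  L[1][0] = (-12) / L[0][0] = -3.
Step 2: L[1][1] = √(16) = 4.

L[1][0] = -3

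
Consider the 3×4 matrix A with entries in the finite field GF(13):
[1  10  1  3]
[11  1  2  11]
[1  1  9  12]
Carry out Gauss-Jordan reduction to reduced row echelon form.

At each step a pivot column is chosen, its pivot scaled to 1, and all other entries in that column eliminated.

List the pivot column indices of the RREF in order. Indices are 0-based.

[1] R0 /= 1  ⇒  (1, 10, 1, 3)
     R1 -= 11·R0  ⇒  (0, 8, 4, 4)
     R2 -= 1·R0  ⇒  (0, 4, 8, 9)
[2] R1 /= 8  ⇒  (0, 1, 7, 7)
     R0 -= 10·R1  ⇒  (1, 0, 9, 11)
     R2 -= 4·R1  ⇒  (0, 0, 6, 7)
[3] R2 /= 6  ⇒  (0, 0, 1, 12)
     R0 -= 9·R2  ⇒  (1, 0, 0, 7)
     R1 -= 7·R2  ⇒  (0, 1, 0, 1)

pivot columns: 0, 1, 2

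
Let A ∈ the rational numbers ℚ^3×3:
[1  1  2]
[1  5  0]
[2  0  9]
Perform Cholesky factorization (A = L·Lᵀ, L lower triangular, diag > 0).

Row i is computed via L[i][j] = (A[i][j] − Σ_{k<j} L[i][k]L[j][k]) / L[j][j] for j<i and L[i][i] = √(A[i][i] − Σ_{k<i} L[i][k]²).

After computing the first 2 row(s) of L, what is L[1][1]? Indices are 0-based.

L[1][1] = 2

Step 1: L[0][0] = √(1) = 1.
  L[1][0] = (1) / L[0][0] = 1.
Step 2: L[1][1] = √(4) = 2.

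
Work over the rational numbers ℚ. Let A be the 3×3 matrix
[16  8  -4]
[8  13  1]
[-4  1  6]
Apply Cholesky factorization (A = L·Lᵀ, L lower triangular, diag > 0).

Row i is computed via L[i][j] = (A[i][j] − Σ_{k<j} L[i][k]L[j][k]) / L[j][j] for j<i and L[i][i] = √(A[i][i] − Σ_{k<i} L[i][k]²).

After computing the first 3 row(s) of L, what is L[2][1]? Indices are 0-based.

Step 1: L[0][0] = √(16) = 4.
  L[1][0] = (8) / L[0][0] = 2.
Step 2: L[1][1] = √(9) = 3.
  L[2][0] = (-4) / L[0][0] = -1.
  L[2][1] = (3) / L[1][1] = 1.
Step 3: L[2][2] = √(4) = 2.

L[2][1] = 1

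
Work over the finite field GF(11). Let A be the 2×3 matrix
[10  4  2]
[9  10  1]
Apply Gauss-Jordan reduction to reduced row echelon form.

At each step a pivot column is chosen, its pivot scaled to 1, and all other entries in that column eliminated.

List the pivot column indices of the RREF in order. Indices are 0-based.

step 1: normalize row 0 (÷10) = (1, 7, 9)
  row 1: subtract 9×row0 = (0, 2, 8)
step 2: normalize row 1 (÷2) = (0, 1, 4)
  row 0: subtract 7×row1 = (1, 0, 3)

pivot columns: 0, 1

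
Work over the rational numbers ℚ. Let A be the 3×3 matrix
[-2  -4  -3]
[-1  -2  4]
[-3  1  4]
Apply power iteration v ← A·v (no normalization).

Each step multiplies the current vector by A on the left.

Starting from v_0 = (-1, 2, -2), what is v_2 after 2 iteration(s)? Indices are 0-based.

v_2 = (53, 10, -23)

v_0 = (-1, 2, -2).
v_1 = A·v_0 = (0, -11, -3).
v_2 = A·v_1 = (53, 10, -23).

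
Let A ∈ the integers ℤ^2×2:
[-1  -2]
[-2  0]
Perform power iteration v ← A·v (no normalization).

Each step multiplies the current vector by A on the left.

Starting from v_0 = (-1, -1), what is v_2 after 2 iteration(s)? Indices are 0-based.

v_0 = (-1, -1).
v_1 = A·v_0 = (3, 2).
v_2 = A·v_1 = (-7, -6).

v_2 = (-7, -6)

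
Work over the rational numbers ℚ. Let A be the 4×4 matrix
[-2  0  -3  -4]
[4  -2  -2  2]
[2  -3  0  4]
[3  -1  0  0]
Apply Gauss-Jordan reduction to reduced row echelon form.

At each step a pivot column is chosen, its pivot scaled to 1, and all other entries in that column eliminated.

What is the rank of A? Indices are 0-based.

step 1: normalize row 0 (÷-2) = (1, 0, 3/2, 2)
  row 1: subtract 4×row0 = (0, -2, -8, -6)
  row 2: subtract 2×row0 = (0, -3, -3, 0)
  row 3: subtract 3×row0 = (0, -1, -9/2, -6)
step 2: normalize row 1 (÷-2) = (0, 1, 4, 3)
  row 2: subtract -3×row1 = (0, 0, 9, 9)
  row 3: subtract -1×row1 = (0, 0, -1/2, -3)
step 3: normalize row 2 (÷9) = (0, 0, 1, 1)
  row 0: subtract 3/2×row2 = (1, 0, 0, 1/2)
  row 1: subtract 4×row2 = (0, 1, 0, -1)
  row 3: subtract -1/2×row2 = (0, 0, 0, -5/2)
step 4: normalize row 3 (÷-5/2) = (0, 0, 0, 1)
  row 0: subtract 1/2×row3 = (1, 0, 0, 0)
  row 1: subtract -1×row3 = (0, 1, 0, 0)
  row 2: subtract 1×row3 = (0, 0, 1, 0)

rank = 4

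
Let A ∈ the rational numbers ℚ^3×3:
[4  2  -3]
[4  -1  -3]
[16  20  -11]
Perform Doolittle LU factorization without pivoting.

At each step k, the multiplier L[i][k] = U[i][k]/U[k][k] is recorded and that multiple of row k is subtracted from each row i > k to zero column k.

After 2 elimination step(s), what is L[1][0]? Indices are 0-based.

L[1][0] = 1

k=0: U[0][0]=4
  eliminate (1,0): mult=1, new row 1: (0, -3, 0); set L[1][0]=1
  eliminate (2,0): mult=4, new row 2: (0, 12, 1); set L[2][0]=4
k=1: U[1][1]=-3
  eliminate (2,1): mult=-4, new row 2: (0, 0, 1); set L[2][1]=-4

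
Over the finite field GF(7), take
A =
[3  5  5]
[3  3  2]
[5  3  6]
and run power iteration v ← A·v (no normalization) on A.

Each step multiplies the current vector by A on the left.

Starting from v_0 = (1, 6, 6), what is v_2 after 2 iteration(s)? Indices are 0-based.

v_0 = (1, 6, 6).
v_1 = A·v_0 = (0, 5, 3).
v_2 = A·v_1 = (5, 0, 5).

v_2 = (5, 0, 5)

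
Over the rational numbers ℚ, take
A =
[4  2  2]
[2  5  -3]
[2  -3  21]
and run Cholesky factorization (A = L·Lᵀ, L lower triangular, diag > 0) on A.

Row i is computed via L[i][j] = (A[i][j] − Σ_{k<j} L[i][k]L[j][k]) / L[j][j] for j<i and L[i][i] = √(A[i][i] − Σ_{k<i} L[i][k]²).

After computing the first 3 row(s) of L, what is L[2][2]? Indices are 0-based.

Step 1: L[0][0] = √(4) = 2.
  L[1][0] = (2) / L[0][0] = 1.
Step 2: L[1][1] = √(4) = 2.
  L[2][0] = (2) / L[0][0] = 1.
  L[2][1] = (-4) / L[1][1] = -2.
Step 3: L[2][2] = √(16) = 4.

L[2][2] = 4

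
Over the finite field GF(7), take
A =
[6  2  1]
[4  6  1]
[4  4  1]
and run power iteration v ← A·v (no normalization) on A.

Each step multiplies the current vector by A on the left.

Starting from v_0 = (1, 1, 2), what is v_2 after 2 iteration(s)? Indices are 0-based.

v_0 = (1, 1, 2).
v_1 = A·v_0 = (3, 5, 3).
v_2 = A·v_1 = (3, 3, 0).

v_2 = (3, 3, 0)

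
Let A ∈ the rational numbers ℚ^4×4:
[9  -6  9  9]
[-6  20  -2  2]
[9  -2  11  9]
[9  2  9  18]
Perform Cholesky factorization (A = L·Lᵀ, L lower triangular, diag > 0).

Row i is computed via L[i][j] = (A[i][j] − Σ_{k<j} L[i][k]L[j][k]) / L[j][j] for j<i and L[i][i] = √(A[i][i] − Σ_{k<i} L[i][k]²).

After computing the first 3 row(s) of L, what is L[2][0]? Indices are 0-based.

L[2][0] = 3

Step 1: L[0][0] = √(9) = 3.
  L[1][0] = (-6) / L[0][0] = -2.
Step 2: L[1][1] = √(16) = 4.
  L[2][0] = (9) / L[0][0] = 3.
  L[2][1] = (4) / L[1][1] = 1.
Step 3: L[2][2] = √(1) = 1.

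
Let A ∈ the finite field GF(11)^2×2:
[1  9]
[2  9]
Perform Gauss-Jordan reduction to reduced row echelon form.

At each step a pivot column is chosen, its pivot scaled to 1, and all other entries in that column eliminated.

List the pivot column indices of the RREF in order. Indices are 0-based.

pivot columns: 0, 1

[1] R0 /= 1  ⇒  (1, 9)
     R1 -= 2·R0  ⇒  (0, 2)
[2] R1 /= 2  ⇒  (0, 1)
     R0 -= 9·R1  ⇒  (1, 0)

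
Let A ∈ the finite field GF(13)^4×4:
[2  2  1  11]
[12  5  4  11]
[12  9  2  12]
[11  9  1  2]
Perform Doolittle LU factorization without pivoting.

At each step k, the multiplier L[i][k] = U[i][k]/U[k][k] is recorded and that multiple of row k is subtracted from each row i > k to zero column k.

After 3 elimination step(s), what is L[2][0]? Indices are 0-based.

[col 0] pivot 2
  R1 -= 6*R0 → (0, 6, 11, 10)  (L[1][0] := 6)
  R2 -= 6*R0 → (0, 10, 9, 11)  (L[2][0] := 6)
  R3 -= 12*R0 → (0, 11, 2, 0)  (L[3][0] := 12)
[col 1] pivot 6
  R2 -= 6*R1 → (0, 0, 8, 3)  (L[2][1] := 6)
  R3 -= 4*R1 → (0, 0, 10, 12)  (L[3][1] := 4)
[col 2] pivot 8
  R3 -= 11*R2 → (0, 0, 0, 5)  (L[3][2] := 11)

L[2][0] = 6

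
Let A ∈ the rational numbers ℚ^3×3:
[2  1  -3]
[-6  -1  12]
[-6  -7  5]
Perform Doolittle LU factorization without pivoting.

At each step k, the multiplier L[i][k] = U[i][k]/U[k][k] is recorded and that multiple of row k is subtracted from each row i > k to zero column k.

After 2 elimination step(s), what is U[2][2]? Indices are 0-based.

k=0: U[0][0]=2
  eliminate (1,0): mult=-3, new row 1: (0, 2, 3); set L[1][0]=-3
  eliminate (2,0): mult=-3, new row 2: (0, -4, -4); set L[2][0]=-3
k=1: U[1][1]=2
  eliminate (2,1): mult=-2, new row 2: (0, 0, 2); set L[2][1]=-2

U[2][2] = 2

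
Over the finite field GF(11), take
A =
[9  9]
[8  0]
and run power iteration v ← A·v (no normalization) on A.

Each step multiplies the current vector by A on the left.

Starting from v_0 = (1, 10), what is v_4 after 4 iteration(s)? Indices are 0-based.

v_0 = (1, 10).
v_1 = A·v_0 = (0, 8).
v_2 = A·v_1 = (6, 0).
v_3 = A·v_2 = (10, 4).
v_4 = A·v_3 = (5, 3).

v_4 = (5, 3)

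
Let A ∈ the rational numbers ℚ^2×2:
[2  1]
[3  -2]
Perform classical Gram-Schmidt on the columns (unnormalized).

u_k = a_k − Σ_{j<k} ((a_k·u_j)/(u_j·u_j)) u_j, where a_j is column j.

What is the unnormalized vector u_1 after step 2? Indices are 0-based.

u_1 = (21/13, -14/13)

Step 1: u_0 = a_0 = (2, 3).
Step 2: u_1 = a_1 − (-4/13)·u_0 = (21/13, -14/13).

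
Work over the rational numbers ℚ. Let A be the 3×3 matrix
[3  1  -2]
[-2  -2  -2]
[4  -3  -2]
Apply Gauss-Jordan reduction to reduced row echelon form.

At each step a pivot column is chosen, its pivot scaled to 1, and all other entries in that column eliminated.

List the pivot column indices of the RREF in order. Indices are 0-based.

pivot columns: 0, 1, 2

step 1: normalize row 0 (÷3) = (1, 1/3, -2/3)
  row 1: subtract -2×row0 = (0, -4/3, -10/3)
  row 2: subtract 4×row0 = (0, -13/3, 2/3)
step 2: normalize row 1 (÷-4/3) = (0, 1, 5/2)
  row 0: subtract 1/3×row1 = (1, 0, -3/2)
  row 2: subtract -13/3×row1 = (0, 0, 23/2)
step 3: normalize row 2 (÷23/2) = (0, 0, 1)
  row 0: subtract -3/2×row2 = (1, 0, 0)
  row 1: subtract 5/2×row2 = (0, 1, 0)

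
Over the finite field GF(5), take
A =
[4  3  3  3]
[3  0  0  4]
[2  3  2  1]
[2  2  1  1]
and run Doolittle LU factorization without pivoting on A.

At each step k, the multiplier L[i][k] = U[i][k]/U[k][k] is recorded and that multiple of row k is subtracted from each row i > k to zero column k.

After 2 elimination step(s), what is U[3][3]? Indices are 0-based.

U[3][3] = 1

k=0: U[0][0]=4
  eliminate (1,0): mult=2, new row 1: (0, 4, 4, 3); set L[1][0]=2
  eliminate (2,0): mult=3, new row 2: (0, 4, 3, 2); set L[2][0]=3
  eliminate (3,0): mult=3, new row 3: (0, 3, 2, 2); set L[3][0]=3
k=1: U[1][1]=4
  eliminate (2,1): mult=1, new row 2: (0, 0, 4, 4); set L[2][1]=1
  eliminate (3,1): mult=2, new row 3: (0, 0, 4, 1); set L[3][1]=2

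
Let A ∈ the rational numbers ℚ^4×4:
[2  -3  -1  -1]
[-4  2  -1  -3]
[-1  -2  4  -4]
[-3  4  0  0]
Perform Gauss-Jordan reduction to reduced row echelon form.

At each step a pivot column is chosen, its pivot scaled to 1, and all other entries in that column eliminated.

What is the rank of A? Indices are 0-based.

rank = 4

step 1: normalize row 0 (÷2) = (1, -3/2, -1/2, -1/2)
  row 1: subtract -4×row0 = (0, -4, -3, -5)
  row 2: subtract -1×row0 = (0, -7/2, 7/2, -9/2)
  row 3: subtract -3×row0 = (0, -1/2, -3/2, -3/2)
step 2: normalize row 1 (÷-4) = (0, 1, 3/4, 5/4)
  row 0: subtract -3/2×row1 = (1, 0, 5/8, 11/8)
  row 2: subtract -7/2×row1 = (0, 0, 49/8, -1/8)
  row 3: subtract -1/2×row1 = (0, 0, -9/8, -7/8)
step 3: normalize row 2 (÷49/8) = (0, 0, 1, -1/49)
  row 0: subtract 5/8×row2 = (1, 0, 0, 68/49)
  row 1: subtract 3/4×row2 = (0, 1, 0, 62/49)
  row 3: subtract -9/8×row2 = (0, 0, 0, -44/49)
step 4: normalize row 3 (÷-44/49) = (0, 0, 0, 1)
  row 0: subtract 68/49×row3 = (1, 0, 0, 0)
  row 1: subtract 62/49×row3 = (0, 1, 0, 0)
  row 2: subtract -1/49×row3 = (0, 0, 1, 0)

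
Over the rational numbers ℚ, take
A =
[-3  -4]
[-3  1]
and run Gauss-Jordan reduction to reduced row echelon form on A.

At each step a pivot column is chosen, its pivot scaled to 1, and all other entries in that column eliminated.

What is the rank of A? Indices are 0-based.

rank = 2

[1] R0 /= -3  ⇒  (1, 4/3)
     R1 -= -3·R0  ⇒  (0, 5)
[2] R1 /= 5  ⇒  (0, 1)
     R0 -= 4/3·R1  ⇒  (1, 0)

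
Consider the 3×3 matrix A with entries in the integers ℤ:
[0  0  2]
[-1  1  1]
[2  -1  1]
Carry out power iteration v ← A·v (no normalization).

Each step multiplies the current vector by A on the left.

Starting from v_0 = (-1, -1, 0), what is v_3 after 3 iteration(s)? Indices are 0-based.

v_3 = (-2, 0, -4)

v_0 = (-1, -1, 0).
v_1 = A·v_0 = (0, 0, -1).
v_2 = A·v_1 = (-2, -1, -1).
v_3 = A·v_2 = (-2, 0, -4).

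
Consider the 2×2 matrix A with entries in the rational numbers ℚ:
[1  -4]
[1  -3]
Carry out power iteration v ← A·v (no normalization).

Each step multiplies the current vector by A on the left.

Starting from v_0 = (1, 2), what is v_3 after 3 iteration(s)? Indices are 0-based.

v_3 = (-19, -11)

v_0 = (1, 2).
v_1 = A·v_0 = (-7, -5).
v_2 = A·v_1 = (13, 8).
v_3 = A·v_2 = (-19, -11).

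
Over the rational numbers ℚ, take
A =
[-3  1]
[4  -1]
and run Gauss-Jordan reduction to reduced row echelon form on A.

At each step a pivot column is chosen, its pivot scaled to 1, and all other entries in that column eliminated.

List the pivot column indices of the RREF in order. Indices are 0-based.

[1] R0 /= -3  ⇒  (1, -1/3)
     R1 -= 4·R0  ⇒  (0, 1/3)
[2] R1 /= 1/3  ⇒  (0, 1)
     R0 -= -1/3·R1  ⇒  (1, 0)

pivot columns: 0, 1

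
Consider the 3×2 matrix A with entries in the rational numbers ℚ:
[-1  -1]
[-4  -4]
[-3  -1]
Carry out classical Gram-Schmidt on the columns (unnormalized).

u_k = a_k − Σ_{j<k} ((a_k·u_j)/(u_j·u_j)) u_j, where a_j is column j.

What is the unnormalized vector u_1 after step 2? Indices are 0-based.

Step 1: u_0 = a_0 = (-1, -4, -3).
Step 2: u_1 = a_1 − (10/13)·u_0 = (-3/13, -12/13, 17/13).

u_1 = (-3/13, -12/13, 17/13)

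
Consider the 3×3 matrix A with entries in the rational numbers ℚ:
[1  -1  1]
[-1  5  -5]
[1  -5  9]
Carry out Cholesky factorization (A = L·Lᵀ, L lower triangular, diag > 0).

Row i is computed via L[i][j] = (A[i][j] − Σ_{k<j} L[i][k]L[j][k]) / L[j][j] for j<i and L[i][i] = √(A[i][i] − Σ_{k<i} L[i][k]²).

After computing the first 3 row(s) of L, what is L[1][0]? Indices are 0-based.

Step 1: L[0][0] = √(1) = 1.
  L[1][0] = (-1) / L[0][0] = -1.
Step 2: L[1][1] = √(4) = 2.
  L[2][0] = (1) / L[0][0] = 1.
  L[2][1] = (-4) / L[1][1] = -2.
Step 3: L[2][2] = √(4) = 2.

L[1][0] = -1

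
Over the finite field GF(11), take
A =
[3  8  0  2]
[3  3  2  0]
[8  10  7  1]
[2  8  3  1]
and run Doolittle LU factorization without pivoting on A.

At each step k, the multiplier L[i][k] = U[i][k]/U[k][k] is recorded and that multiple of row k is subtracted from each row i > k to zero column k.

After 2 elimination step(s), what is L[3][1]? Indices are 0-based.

Step 1: pivot at (0,0) is 3.
  row1 ← row1 − (1)·row0  ⇒  L[1][0]=1, U row1=(0, 6, 2, 9)
  row2 ← row2 − (10)·row0  ⇒  L[2][0]=10, U row2=(0, 7, 7, 3)
  row3 ← row3 − (8)·row0  ⇒  L[3][0]=8, U row3=(0, 10, 3, 7)
Step 2: pivot at (1,1) is 6.
  row2 ← row2 − (3)·row1  ⇒  L[2][1]=3, U row2=(0, 0, 1, 9)
  row3 ← row3 − (9)·row1  ⇒  L[3][1]=9, U row3=(0, 0, 7, 3)

L[3][1] = 9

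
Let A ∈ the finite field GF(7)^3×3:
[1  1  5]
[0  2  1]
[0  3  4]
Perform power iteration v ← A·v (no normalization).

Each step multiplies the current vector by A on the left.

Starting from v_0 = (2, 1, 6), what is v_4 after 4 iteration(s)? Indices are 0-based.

v_4 = (0, 1, 6)

v_0 = (2, 1, 6).
v_1 = A·v_0 = (5, 1, 6).
v_2 = A·v_1 = (1, 1, 6).
v_3 = A·v_2 = (4, 1, 6).
v_4 = A·v_3 = (0, 1, 6).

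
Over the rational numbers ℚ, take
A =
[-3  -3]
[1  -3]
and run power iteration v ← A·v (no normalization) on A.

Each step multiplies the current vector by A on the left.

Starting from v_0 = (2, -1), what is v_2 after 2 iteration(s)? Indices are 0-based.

v_2 = (-6, -18)

v_0 = (2, -1).
v_1 = A·v_0 = (-3, 5).
v_2 = A·v_1 = (-6, -18).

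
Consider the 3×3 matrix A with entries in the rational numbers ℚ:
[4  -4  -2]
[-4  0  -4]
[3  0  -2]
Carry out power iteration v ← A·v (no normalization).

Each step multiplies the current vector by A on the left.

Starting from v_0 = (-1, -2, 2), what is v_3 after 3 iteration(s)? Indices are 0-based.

v_0 = (-1, -2, 2).
v_1 = A·v_0 = (0, -4, -7).
v_2 = A·v_1 = (30, 28, 14).
v_3 = A·v_2 = (-20, -176, 62).

v_3 = (-20, -176, 62)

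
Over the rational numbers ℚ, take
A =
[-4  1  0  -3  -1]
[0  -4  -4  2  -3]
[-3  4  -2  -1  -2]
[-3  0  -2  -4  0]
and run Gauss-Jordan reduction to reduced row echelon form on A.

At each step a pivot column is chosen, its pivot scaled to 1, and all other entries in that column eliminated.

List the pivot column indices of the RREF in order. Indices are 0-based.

pivot columns: 0, 1, 2, 3

pivot(0,0)=-4: scale R0 → (1, -1/4, 0, 3/4, 1/4)
  clear (2,0): R2 −= (-3)R0 → (0, 13/4, -2, 5/4, -5/4)
  clear (3,0): R3 −= (-3)R0 → (0, -3/4, -2, -7/4, 3/4)
pivot(1,1)=-4: scale R1 → (0, 1, 1, -1/2, 3/4)
  clear (0,1): R0 −= (-1/4)R1 → (1, 0, 1/4, 5/8, 7/16)
  clear (2,1): R2 −= (13/4)R1 → (0, 0, -21/4, 23/8, -59/16)
  clear (3,1): R3 −= (-3/4)R1 → (0, 0, -5/4, -17/8, 21/16)
pivot(2,2)=-21/4: scale R2 → (0, 0, 1, -23/42, 59/84)
  clear (0,2): R0 −= (1/4)R2 → (1, 0, 0, 16/21, 11/42)
  clear (1,2): R1 −= (1)R2 → (0, 1, 0, 1/21, 1/21)
  clear (3,2): R3 −= (-5/4)R2 → (0, 0, 0, -59/21, 46/21)
pivot(3,3)=-59/21: scale R3 → (0, 0, 0, 1, -46/59)
  clear (0,3): R0 −= (16/21)R3 → (1, 0, 0, 0, 101/118)
  clear (1,3): R1 −= (1/21)R3 → (0, 1, 0, 0, 5/59)
  clear (2,3): R2 −= (-23/42)R3 → (0, 0, 1, 0, 65/236)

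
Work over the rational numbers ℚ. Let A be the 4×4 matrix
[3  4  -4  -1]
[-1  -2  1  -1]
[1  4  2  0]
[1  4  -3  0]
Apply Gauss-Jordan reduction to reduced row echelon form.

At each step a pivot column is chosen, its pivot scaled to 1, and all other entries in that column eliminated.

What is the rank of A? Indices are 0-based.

rank = 4

[1] R0 /= 3  ⇒  (1, 4/3, -4/3, -1/3)
     R1 -= -1·R0  ⇒  (0, -2/3, -1/3, -4/3)
     R2 -= 1·R0  ⇒  (0, 8/3, 10/3, 1/3)
     R3 -= 1·R0  ⇒  (0, 8/3, -5/3, 1/3)
[2] R1 /= -2/3  ⇒  (0, 1, 1/2, 2)
     R0 -= 4/3·R1  ⇒  (1, 0, -2, -3)
     R2 -= 8/3·R1  ⇒  (0, 0, 2, -5)
     R3 -= 8/3·R1  ⇒  (0, 0, -3, -5)
[3] R2 /= 2  ⇒  (0, 0, 1, -5/2)
     R0 -= -2·R2  ⇒  (1, 0, 0, -8)
     R1 -= 1/2·R2  ⇒  (0, 1, 0, 13/4)
     R3 -= -3·R2  ⇒  (0, 0, 0, -25/2)
[4] R3 /= -25/2  ⇒  (0, 0, 0, 1)
     R0 -= -8·R3  ⇒  (1, 0, 0, 0)
     R1 -= 13/4·R3  ⇒  (0, 1, 0, 0)
     R2 -= -5/2·R3  ⇒  (0, 0, 1, 0)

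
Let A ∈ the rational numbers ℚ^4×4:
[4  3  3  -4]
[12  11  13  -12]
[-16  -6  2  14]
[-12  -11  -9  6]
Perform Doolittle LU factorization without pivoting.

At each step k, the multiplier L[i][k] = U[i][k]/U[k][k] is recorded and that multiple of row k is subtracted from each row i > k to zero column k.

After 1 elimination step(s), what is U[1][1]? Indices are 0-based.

U[1][1] = 2

k=0: U[0][0]=4
  eliminate (1,0): mult=3, new row 1: (0, 2, 4, 0); set L[1][0]=3
  eliminate (2,0): mult=-4, new row 2: (0, 6, 14, -2); set L[2][0]=-4
  eliminate (3,0): mult=-3, new row 3: (0, -2, 0, -6); set L[3][0]=-3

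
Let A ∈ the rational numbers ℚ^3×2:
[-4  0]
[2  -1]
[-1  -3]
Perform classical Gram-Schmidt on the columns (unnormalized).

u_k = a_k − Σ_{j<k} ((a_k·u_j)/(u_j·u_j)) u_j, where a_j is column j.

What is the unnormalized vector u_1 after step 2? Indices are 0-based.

Step 1: u_0 = a_0 = (-4, 2, -1).
Step 2: u_1 = a_1 − (1/21)·u_0 = (4/21, -23/21, -62/21).

u_1 = (4/21, -23/21, -62/21)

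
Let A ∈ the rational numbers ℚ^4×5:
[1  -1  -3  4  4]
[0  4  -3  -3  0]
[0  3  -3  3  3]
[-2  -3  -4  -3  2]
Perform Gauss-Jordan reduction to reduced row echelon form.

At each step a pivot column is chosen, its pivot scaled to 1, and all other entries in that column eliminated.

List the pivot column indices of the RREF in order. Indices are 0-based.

step 1: normalize row 0 (÷1) = (1, -1, -3, 4, 4)
  row 3: subtract -2×row0 = (0, -5, -10, 5, 10)
step 2: normalize row 1 (÷4) = (0, 1, -3/4, -3/4, 0)
  row 0: subtract -1×row1 = (1, 0, -15/4, 13/4, 4)
  row 2: subtract 3×row1 = (0, 0, -3/4, 21/4, 3)
  row 3: subtract -5×row1 = (0, 0, -55/4, 5/4, 10)
step 3: normalize row 2 (÷-3/4) = (0, 0, 1, -7, -4)
  row 0: subtract -15/4×row2 = (1, 0, 0, -23, -11)
  row 1: subtract -3/4×row2 = (0, 1, 0, -6, -3)
  row 3: subtract -55/4×row2 = (0, 0, 0, -95, -45)
step 4: normalize row 3 (÷-95) = (0, 0, 0, 1, 9/19)
  row 0: subtract -23×row3 = (1, 0, 0, 0, -2/19)
  row 1: subtract -6×row3 = (0, 1, 0, 0, -3/19)
  row 2: subtract -7×row3 = (0, 0, 1, 0, -13/19)

pivot columns: 0, 1, 2, 3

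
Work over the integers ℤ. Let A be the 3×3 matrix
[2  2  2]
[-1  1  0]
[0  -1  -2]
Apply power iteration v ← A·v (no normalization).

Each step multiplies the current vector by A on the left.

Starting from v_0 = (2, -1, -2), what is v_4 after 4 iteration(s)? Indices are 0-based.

v_4 = (-4, 15, -29)

v_0 = (2, -1, -2).
v_1 = A·v_0 = (-2, -3, 5).
v_2 = A·v_1 = (0, -1, -7).
v_3 = A·v_2 = (-16, -1, 15).
v_4 = A·v_3 = (-4, 15, -29).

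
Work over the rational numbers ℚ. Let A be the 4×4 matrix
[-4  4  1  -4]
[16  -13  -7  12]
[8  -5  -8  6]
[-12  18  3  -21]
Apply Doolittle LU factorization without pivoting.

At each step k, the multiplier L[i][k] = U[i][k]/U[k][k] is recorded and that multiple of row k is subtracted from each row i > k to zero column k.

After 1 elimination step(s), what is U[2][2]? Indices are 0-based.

k=0: U[0][0]=-4
  eliminate (1,0): mult=-4, new row 1: (0, 3, -3, -4); set L[1][0]=-4
  eliminate (2,0): mult=-2, new row 2: (0, 3, -6, -2); set L[2][0]=-2
  eliminate (3,0): mult=3, new row 3: (0, 6, 0, -9); set L[3][0]=3

U[2][2] = -6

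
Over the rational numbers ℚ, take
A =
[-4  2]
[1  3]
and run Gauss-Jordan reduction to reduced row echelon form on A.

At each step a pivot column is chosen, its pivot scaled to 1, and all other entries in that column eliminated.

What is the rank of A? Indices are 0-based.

step 1: normalize row 0 (÷-4) = (1, -1/2)
  row 1: subtract 1×row0 = (0, 7/2)
step 2: normalize row 1 (÷7/2) = (0, 1)
  row 0: subtract -1/2×row1 = (1, 0)

rank = 2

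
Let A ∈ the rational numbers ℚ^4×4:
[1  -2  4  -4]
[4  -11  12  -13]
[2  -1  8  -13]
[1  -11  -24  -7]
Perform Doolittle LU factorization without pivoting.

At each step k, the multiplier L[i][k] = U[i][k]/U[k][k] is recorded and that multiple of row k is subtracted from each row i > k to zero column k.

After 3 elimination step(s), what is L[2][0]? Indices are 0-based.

L[2][0] = 2

[col 0] pivot 1
  R1 -= 4*R0 → (0, -3, -4, 3)  (L[1][0] := 4)
  R2 -= 2*R0 → (0, 3, 0, -5)  (L[2][0] := 2)
  R3 -= 1*R0 → (0, -9, -28, -3)  (L[3][0] := 1)
[col 1] pivot -3
  R2 -= -1*R1 → (0, 0, -4, -2)  (L[2][1] := -1)
  R3 -= 3*R1 → (0, 0, -16, -12)  (L[3][1] := 3)
[col 2] pivot -4
  R3 -= 4*R2 → (0, 0, 0, -4)  (L[3][2] := 4)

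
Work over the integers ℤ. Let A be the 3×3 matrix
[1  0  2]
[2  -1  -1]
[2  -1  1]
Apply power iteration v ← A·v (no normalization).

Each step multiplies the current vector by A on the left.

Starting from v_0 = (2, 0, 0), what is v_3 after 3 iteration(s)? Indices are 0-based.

v_3 = (18, 20, 28)

v_0 = (2, 0, 0).
v_1 = A·v_0 = (2, 4, 4).
v_2 = A·v_1 = (10, -4, 4).
v_3 = A·v_2 = (18, 20, 28).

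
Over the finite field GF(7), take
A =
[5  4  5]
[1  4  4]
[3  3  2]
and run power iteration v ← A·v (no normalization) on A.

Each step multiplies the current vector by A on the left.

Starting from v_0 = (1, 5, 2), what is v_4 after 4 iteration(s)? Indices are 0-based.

v_4 = (2, 2, 2)

v_0 = (1, 5, 2).
v_1 = A·v_0 = (0, 1, 1).
v_2 = A·v_1 = (2, 1, 5).
v_3 = A·v_2 = (4, 5, 5).
v_4 = A·v_3 = (2, 2, 2).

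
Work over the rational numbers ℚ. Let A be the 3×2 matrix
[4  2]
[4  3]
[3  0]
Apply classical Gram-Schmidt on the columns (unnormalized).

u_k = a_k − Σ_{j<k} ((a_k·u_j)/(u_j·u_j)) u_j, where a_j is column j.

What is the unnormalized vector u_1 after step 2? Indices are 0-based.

Step 1: u_0 = a_0 = (4, 4, 3).
Step 2: u_1 = a_1 − (20/41)·u_0 = (2/41, 43/41, -60/41).

u_1 = (2/41, 43/41, -60/41)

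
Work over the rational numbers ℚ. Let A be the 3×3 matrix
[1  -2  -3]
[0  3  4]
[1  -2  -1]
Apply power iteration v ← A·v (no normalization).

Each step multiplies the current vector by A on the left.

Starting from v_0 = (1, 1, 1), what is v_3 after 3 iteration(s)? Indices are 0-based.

v_0 = (1, 1, 1).
v_1 = A·v_0 = (-4, 7, -2).
v_2 = A·v_1 = (-12, 13, -16).
v_3 = A·v_2 = (10, -25, -22).

v_3 = (10, -25, -22)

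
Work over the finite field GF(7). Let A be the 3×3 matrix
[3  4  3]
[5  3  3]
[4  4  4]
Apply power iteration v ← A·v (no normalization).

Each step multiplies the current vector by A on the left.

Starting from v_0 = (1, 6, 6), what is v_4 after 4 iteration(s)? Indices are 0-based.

v_0 = (1, 6, 6).
v_1 = A·v_0 = (3, 6, 3).
v_2 = A·v_1 = (0, 0, 6).
v_3 = A·v_2 = (4, 4, 3).
v_4 = A·v_3 = (2, 6, 2).

v_4 = (2, 6, 2)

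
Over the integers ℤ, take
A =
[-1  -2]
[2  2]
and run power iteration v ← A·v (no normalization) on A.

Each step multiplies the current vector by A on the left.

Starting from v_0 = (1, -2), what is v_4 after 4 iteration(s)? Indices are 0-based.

v_0 = (1, -2).
v_1 = A·v_0 = (3, -2).
v_2 = A·v_1 = (1, 2).
v_3 = A·v_2 = (-5, 6).
v_4 = A·v_3 = (-7, 2).

v_4 = (-7, 2)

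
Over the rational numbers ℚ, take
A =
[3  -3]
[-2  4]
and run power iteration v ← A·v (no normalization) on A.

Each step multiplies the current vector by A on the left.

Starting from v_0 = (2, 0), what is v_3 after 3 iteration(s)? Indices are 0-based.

v_3 = (174, -172)

v_0 = (2, 0).
v_1 = A·v_0 = (6, -4).
v_2 = A·v_1 = (30, -28).
v_3 = A·v_2 = (174, -172).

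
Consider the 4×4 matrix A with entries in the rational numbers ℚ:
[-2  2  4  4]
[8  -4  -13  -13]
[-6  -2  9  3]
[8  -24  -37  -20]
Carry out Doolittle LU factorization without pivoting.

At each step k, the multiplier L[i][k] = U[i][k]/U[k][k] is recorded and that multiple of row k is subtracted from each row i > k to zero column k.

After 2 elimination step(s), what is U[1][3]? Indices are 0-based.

U[1][3] = 3

Step 1: pivot at (0,0) is -2.
  row1 ← row1 − (-4)·row0  ⇒  L[1][0]=-4, U row1=(0, 4, 3, 3)
  row2 ← row2 − (3)·row0  ⇒  L[2][0]=3, U row2=(0, -8, -3, -9)
  row3 ← row3 − (-4)·row0  ⇒  L[3][0]=-4, U row3=(0, -16, -21, -4)
Step 2: pivot at (1,1) is 4.
  row2 ← row2 − (-2)·row1  ⇒  L[2][1]=-2, U row2=(0, 0, 3, -3)
  row3 ← row3 − (-4)·row1  ⇒  L[3][1]=-4, U row3=(0, 0, -9, 8)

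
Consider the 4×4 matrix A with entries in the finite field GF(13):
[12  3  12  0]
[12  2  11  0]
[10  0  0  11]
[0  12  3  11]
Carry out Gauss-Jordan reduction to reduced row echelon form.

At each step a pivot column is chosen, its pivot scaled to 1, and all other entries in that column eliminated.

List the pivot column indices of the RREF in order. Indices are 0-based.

step 1: normalize row 0 (÷12) = (1, 10, 1, 0)
  row 1: subtract 12×row0 = (0, 12, 12, 0)
  row 2: subtract 10×row0 = (0, 4, 3, 11)
step 2: normalize row 1 (÷12) = (0, 1, 1, 0)
  row 0: subtract 10×row1 = (1, 0, 4, 0)
  row 2: subtract 4×row1 = (0, 0, 12, 11)
  row 3: subtract 12×row1 = (0, 0, 4, 11)
step 3: normalize row 2 (÷12) = (0, 0, 1, 2)
  row 0: subtract 4×row2 = (1, 0, 0, 5)
  row 1: subtract 1×row2 = (0, 1, 0, 11)
  row 3: subtract 4×row2 = (0, 0, 0, 3)
step 4: normalize row 3 (÷3) = (0, 0, 0, 1)
  row 0: subtract 5×row3 = (1, 0, 0, 0)
  row 1: subtract 11×row3 = (0, 1, 0, 0)
  row 2: subtract 2×row3 = (0, 0, 1, 0)

pivot columns: 0, 1, 2, 3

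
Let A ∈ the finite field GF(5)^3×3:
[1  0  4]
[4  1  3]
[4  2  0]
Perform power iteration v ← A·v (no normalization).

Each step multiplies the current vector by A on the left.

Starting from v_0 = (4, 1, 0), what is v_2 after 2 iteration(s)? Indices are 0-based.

v_0 = (4, 1, 0).
v_1 = A·v_0 = (4, 2, 3).
v_2 = A·v_1 = (1, 2, 0).

v_2 = (1, 2, 0)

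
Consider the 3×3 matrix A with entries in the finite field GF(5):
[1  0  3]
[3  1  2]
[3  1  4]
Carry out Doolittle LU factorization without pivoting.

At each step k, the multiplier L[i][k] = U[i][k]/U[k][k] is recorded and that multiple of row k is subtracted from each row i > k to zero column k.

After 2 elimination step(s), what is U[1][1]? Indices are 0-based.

k=0: U[0][0]=1
  eliminate (1,0): mult=3, new row 1: (0, 1, 3); set L[1][0]=3
  eliminate (2,0): mult=3, new row 2: (0, 1, 0); set L[2][0]=3
k=1: U[1][1]=1
  eliminate (2,1): mult=1, new row 2: (0, 0, 2); set L[2][1]=1

U[1][1] = 1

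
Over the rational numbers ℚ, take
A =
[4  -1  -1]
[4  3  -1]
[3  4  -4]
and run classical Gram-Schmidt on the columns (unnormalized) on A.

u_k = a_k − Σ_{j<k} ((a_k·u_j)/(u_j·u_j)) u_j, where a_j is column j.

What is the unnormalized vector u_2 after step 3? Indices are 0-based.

u_2 = (-182/333, 494/333, -416/333)

Step 1: u_0 = a_0 = (4, 4, 3).
Step 2: u_1 = a_1 − (20/41)·u_0 = (-121/41, 43/41, 104/41).
Step 3: u_2 = a_2 − (-20/41)·u_0 − (-169/333)·u_1 = (-182/333, 494/333, -416/333).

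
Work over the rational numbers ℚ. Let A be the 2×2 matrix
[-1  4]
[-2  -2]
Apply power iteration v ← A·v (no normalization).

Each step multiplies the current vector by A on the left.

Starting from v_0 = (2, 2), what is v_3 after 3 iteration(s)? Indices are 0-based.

v_0 = (2, 2).
v_1 = A·v_0 = (6, -8).
v_2 = A·v_1 = (-38, 4).
v_3 = A·v_2 = (54, 68).

v_3 = (54, 68)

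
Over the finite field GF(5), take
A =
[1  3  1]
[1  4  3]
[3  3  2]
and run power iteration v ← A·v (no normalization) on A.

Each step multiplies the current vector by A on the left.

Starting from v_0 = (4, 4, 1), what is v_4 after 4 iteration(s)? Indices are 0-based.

v_0 = (4, 4, 1).
v_1 = A·v_0 = (2, 3, 1).
v_2 = A·v_1 = (2, 2, 2).
v_3 = A·v_2 = (0, 1, 1).
v_4 = A·v_3 = (4, 2, 0).

v_4 = (4, 2, 0)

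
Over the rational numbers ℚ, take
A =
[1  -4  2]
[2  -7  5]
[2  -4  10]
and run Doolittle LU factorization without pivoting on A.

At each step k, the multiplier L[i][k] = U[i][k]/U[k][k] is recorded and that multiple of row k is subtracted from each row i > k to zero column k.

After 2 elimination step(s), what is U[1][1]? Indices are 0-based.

k=0: U[0][0]=1
  eliminate (1,0): mult=2, new row 1: (0, 1, 1); set L[1][0]=2
  eliminate (2,0): mult=2, new row 2: (0, 4, 6); set L[2][0]=2
k=1: U[1][1]=1
  eliminate (2,1): mult=4, new row 2: (0, 0, 2); set L[2][1]=4

U[1][1] = 1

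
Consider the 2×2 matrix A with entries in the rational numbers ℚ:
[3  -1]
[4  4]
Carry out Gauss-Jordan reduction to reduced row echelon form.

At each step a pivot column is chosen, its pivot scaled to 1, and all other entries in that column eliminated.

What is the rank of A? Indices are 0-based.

[1] R0 /= 3  ⇒  (1, -1/3)
     R1 -= 4·R0  ⇒  (0, 16/3)
[2] R1 /= 16/3  ⇒  (0, 1)
     R0 -= -1/3·R1  ⇒  (1, 0)

rank = 2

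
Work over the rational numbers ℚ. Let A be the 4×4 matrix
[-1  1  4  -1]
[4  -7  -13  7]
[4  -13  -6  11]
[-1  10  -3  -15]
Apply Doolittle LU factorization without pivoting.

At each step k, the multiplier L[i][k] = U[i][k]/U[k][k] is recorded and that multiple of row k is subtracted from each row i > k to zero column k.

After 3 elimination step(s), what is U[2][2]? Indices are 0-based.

U[2][2] = 1

Step 1: pivot at (0,0) is -1.
  row1 ← row1 − (-4)·row0  ⇒  L[1][0]=-4, U row1=(0, -3, 3, 3)
  row2 ← row2 − (-4)·row0  ⇒  L[2][0]=-4, U row2=(0, -9, 10, 7)
  row3 ← row3 − (1)·row0  ⇒  L[3][0]=1, U row3=(0, 9, -7, -14)
Step 2: pivot at (1,1) is -3.
  row2 ← row2 − (3)·row1  ⇒  L[2][1]=3, U row2=(0, 0, 1, -2)
  row3 ← row3 − (-3)·row1  ⇒  L[3][1]=-3, U row3=(0, 0, 2, -5)
Step 3: pivot at (2,2) is 1.
  row3 ← row3 − (2)·row2  ⇒  L[3][2]=2, U row3=(0, 0, 0, -1)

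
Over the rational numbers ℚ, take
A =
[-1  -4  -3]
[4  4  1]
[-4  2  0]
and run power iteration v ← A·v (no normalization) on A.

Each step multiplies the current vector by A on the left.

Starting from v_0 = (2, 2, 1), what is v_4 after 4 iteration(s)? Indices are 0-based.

v_0 = (2, 2, 1).
v_1 = A·v_0 = (-13, 17, -4).
v_2 = A·v_1 = (-43, 12, 86).
v_3 = A·v_2 = (-263, -38, 196).
v_4 = A·v_3 = (-173, -1008, 976).

v_4 = (-173, -1008, 976)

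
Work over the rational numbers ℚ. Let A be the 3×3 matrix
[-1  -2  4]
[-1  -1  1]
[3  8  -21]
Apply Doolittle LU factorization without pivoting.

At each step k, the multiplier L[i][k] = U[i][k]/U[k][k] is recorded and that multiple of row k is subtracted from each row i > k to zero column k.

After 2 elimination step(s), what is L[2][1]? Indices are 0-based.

Step 1: pivot at (0,0) is -1.
  row1 ← row1 − (1)·row0  ⇒  L[1][0]=1, U row1=(0, 1, -3)
  row2 ← row2 − (-3)·row0  ⇒  L[2][0]=-3, U row2=(0, 2, -9)
Step 2: pivot at (1,1) is 1.
  row2 ← row2 − (2)·row1  ⇒  L[2][1]=2, U row2=(0, 0, -3)

L[2][1] = 2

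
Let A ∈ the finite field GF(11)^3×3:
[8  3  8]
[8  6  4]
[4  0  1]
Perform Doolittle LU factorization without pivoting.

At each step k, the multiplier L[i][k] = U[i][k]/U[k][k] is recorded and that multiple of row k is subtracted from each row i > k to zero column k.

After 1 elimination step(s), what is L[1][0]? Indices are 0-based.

L[1][0] = 1

Step 1: pivot at (0,0) is 8.
  row1 ← row1 − (1)·row0  ⇒  L[1][0]=1, U row1=(0, 3, 7)
  row2 ← row2 − (6)·row0  ⇒  L[2][0]=6, U row2=(0, 4, 8)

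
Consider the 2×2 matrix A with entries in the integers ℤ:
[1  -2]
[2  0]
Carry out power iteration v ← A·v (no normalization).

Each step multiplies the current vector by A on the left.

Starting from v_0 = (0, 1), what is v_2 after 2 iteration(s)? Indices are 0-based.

v_0 = (0, 1).
v_1 = A·v_0 = (-2, 0).
v_2 = A·v_1 = (-2, -4).

v_2 = (-2, -4)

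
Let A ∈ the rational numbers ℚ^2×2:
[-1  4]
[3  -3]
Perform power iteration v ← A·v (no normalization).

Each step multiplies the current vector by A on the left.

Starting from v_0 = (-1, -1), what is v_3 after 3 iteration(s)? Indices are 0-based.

v_0 = (-1, -1).
v_1 = A·v_0 = (-3, 0).
v_2 = A·v_1 = (3, -9).
v_3 = A·v_2 = (-39, 36).

v_3 = (-39, 36)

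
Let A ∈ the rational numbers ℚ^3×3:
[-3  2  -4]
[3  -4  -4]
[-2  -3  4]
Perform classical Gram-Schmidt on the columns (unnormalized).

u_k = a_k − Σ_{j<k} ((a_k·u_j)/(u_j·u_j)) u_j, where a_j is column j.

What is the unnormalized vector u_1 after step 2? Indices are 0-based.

u_1 = (4/11, -26/11, -45/11)

Step 1: u_0 = a_0 = (-3, 3, -2).
Step 2: u_1 = a_1 − (-6/11)·u_0 = (4/11, -26/11, -45/11).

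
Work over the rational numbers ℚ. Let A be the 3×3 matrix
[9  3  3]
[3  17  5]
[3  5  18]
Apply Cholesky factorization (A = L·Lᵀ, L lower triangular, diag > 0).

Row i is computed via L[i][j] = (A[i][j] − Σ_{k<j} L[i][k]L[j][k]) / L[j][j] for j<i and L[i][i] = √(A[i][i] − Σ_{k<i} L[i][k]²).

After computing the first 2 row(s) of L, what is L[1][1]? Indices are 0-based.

L[1][1] = 4

Step 1: L[0][0] = √(9) = 3.
  L[1][0] = (3) / L[0][0] = 1.
Step 2: L[1][1] = √(16) = 4.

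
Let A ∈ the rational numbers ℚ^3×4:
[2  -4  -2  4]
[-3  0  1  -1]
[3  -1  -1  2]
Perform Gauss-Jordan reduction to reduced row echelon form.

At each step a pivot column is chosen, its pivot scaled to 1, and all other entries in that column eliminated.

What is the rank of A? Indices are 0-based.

[1] R0 /= 2  ⇒  (1, -2, -1, 2)
     R1 -= -3·R0  ⇒  (0, -6, -2, 5)
     R2 -= 3·R0  ⇒  (0, 5, 2, -4)
[2] R1 /= -6  ⇒  (0, 1, 1/3, -5/6)
     R0 -= -2·R1  ⇒  (1, 0, -1/3, 1/3)
     R2 -= 5·R1  ⇒  (0, 0, 1/3, 1/6)
[3] R2 /= 1/3  ⇒  (0, 0, 1, 1/2)
     R0 -= -1/3·R2  ⇒  (1, 0, 0, 1/2)
     R1 -= 1/3·R2  ⇒  (0, 1, 0, -1)

rank = 3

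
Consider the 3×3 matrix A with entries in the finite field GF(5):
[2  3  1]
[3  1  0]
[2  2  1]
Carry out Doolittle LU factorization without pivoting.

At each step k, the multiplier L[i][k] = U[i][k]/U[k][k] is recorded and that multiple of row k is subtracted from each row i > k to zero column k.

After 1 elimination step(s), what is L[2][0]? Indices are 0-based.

L[2][0] = 1

Step 1: pivot at (0,0) is 2.
  row1 ← row1 − (4)·row0  ⇒  L[1][0]=4, U row1=(0, 4, 1)
  row2 ← row2 − (1)·row0  ⇒  L[2][0]=1, U row2=(0, 4, 0)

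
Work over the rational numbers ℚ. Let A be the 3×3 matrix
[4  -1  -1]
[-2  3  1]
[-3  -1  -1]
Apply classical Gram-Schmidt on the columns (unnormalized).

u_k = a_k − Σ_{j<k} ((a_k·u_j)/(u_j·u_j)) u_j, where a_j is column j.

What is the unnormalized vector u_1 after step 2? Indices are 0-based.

Step 1: u_0 = a_0 = (4, -2, -3).
Step 2: u_1 = a_1 − (-7/29)·u_0 = (-1/29, 73/29, -50/29).

u_1 = (-1/29, 73/29, -50/29)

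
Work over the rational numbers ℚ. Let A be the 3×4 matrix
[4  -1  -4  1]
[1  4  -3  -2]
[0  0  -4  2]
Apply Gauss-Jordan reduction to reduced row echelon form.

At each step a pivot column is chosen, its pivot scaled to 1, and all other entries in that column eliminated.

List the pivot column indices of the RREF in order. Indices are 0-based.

step 1: normalize row 0 (÷4) = (1, -1/4, -1, 1/4)
  row 1: subtract 1×row0 = (0, 17/4, -2, -9/4)
step 2: normalize row 1 (÷17/4) = (0, 1, -8/17, -9/17)
  row 0: subtract -1/4×row1 = (1, 0, -19/17, 2/17)
step 3: normalize row 2 (÷-4) = (0, 0, 1, -1/2)
  row 0: subtract -19/17×row2 = (1, 0, 0, -15/34)
  row 1: subtract -8/17×row2 = (0, 1, 0, -13/17)

pivot columns: 0, 1, 2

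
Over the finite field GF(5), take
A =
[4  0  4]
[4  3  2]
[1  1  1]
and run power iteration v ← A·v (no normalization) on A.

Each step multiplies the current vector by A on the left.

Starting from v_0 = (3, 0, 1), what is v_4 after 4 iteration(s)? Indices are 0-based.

v_0 = (3, 0, 1).
v_1 = A·v_0 = (1, 4, 4).
v_2 = A·v_1 = (0, 4, 4).
v_3 = A·v_2 = (1, 0, 3).
v_4 = A·v_3 = (1, 0, 4).

v_4 = (1, 0, 4)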